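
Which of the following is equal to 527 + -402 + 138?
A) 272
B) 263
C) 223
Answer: B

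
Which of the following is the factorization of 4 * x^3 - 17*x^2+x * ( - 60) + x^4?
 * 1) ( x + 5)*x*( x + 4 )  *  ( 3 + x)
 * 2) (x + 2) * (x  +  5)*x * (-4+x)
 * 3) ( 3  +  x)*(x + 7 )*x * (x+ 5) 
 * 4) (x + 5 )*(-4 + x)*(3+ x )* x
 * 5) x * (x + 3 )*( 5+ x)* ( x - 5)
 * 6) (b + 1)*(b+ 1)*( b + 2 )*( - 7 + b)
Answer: 4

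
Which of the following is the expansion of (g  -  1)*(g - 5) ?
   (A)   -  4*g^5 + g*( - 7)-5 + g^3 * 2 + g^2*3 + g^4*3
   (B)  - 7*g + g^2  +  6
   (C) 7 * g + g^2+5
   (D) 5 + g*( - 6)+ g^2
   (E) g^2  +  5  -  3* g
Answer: D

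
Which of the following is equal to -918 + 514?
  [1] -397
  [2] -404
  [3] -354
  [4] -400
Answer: 2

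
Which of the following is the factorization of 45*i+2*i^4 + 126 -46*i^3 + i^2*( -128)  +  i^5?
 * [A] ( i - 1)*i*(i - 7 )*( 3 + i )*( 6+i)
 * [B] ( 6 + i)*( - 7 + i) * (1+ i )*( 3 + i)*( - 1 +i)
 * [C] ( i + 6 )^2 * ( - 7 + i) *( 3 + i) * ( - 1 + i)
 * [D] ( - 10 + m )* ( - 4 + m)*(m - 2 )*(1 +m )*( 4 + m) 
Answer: B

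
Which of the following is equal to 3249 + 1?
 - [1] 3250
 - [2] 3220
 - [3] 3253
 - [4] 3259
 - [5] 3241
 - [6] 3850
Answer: 1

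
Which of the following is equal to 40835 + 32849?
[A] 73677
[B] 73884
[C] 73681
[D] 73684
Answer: D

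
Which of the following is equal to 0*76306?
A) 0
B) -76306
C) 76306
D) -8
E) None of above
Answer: A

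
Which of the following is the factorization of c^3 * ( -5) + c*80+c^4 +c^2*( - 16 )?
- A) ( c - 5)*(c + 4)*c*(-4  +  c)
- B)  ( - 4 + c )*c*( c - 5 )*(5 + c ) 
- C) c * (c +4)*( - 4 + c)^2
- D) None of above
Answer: A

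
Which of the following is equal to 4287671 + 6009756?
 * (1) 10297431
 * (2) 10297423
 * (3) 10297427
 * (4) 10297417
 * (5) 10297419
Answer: 3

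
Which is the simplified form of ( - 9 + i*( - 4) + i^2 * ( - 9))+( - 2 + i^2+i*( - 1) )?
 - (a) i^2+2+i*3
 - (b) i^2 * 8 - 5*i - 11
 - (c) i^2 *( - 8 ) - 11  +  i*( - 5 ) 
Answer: c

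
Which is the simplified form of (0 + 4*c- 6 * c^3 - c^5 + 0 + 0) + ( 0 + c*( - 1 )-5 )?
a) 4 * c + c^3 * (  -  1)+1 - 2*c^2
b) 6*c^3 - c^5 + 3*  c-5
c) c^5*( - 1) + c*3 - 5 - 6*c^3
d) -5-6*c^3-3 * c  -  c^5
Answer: c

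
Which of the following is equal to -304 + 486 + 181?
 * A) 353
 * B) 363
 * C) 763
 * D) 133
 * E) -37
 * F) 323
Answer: B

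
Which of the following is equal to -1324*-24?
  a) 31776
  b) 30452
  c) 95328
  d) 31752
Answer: a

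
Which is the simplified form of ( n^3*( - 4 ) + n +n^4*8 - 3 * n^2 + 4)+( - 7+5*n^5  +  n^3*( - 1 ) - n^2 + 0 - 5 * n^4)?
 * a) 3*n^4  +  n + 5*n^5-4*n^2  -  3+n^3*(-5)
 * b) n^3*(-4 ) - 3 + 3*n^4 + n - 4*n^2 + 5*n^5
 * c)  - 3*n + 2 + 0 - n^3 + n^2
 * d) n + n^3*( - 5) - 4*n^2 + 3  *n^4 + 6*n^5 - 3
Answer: a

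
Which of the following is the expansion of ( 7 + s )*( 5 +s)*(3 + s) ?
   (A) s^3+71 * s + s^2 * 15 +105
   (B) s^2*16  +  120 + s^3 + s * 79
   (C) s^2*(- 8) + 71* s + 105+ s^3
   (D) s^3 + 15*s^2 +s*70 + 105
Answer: A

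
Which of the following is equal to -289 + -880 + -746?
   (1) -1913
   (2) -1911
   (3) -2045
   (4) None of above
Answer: 4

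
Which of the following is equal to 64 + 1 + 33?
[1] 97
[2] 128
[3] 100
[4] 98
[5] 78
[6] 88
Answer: 4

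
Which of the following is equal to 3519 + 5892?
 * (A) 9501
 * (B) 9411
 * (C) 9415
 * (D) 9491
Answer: B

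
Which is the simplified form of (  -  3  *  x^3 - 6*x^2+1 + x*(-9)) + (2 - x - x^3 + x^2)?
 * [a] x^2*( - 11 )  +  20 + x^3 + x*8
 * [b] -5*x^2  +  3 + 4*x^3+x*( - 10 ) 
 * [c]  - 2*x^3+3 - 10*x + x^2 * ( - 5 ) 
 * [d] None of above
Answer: d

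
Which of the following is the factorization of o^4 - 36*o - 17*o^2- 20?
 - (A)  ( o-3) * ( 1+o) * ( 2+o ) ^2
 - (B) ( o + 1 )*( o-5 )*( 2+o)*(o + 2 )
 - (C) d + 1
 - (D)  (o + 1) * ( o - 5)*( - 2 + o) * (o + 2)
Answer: B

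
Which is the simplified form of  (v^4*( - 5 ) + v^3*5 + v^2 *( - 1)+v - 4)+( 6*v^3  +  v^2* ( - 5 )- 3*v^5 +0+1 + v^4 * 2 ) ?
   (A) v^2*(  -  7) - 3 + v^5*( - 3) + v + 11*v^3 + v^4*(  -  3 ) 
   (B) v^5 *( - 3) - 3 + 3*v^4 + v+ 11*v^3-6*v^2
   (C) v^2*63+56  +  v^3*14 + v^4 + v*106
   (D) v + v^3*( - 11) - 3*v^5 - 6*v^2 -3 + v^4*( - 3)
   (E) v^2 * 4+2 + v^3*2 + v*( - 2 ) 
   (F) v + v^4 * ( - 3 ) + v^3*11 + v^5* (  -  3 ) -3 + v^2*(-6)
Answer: F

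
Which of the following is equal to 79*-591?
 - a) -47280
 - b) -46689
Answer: b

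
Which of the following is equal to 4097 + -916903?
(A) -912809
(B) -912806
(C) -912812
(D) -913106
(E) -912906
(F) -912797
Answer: B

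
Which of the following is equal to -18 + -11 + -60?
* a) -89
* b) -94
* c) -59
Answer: a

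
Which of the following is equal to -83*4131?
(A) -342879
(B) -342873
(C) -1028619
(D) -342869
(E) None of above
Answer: B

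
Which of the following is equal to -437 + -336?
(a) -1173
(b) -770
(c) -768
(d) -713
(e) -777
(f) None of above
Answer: f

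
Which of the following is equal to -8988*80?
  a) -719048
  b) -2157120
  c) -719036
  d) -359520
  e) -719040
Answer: e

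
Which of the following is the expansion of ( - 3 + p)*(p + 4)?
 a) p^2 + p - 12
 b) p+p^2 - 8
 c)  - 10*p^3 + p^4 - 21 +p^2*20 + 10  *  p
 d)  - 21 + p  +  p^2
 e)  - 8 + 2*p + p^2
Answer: a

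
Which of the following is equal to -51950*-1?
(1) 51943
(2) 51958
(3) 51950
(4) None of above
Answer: 3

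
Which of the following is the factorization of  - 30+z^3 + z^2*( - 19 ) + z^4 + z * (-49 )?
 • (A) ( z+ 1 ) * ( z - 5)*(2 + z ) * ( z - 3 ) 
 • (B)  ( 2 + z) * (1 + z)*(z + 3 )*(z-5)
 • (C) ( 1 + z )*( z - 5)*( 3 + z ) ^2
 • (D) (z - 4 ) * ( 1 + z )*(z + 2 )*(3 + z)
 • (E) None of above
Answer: B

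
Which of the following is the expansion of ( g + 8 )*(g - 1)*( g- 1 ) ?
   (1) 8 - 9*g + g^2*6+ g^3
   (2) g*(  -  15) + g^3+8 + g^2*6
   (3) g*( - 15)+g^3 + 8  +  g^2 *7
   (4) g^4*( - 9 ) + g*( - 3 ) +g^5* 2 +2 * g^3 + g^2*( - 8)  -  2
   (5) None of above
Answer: 2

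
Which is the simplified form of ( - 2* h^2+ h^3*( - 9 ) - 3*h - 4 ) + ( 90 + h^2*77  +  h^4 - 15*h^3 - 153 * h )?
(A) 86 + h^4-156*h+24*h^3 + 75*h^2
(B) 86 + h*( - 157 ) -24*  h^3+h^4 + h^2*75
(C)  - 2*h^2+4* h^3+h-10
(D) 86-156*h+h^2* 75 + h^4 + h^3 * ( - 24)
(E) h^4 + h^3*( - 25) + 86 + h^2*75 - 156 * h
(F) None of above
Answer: D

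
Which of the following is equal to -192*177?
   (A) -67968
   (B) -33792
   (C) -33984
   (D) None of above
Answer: C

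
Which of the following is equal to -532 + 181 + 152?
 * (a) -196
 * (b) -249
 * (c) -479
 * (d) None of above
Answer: d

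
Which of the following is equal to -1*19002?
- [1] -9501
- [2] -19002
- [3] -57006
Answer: 2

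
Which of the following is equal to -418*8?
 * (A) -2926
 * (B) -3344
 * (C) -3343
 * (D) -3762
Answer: B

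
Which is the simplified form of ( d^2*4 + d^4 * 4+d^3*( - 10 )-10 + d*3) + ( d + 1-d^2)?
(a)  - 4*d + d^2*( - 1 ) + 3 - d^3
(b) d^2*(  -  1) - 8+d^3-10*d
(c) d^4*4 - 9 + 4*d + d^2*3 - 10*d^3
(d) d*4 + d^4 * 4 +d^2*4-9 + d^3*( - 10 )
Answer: c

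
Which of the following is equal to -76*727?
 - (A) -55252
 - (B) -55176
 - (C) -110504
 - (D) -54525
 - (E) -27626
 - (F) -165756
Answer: A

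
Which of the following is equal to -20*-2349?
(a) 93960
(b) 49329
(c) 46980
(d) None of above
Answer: c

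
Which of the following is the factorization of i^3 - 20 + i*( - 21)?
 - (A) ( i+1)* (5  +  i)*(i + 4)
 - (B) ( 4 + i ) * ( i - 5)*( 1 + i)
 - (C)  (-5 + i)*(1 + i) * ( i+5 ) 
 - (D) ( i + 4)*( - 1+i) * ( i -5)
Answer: B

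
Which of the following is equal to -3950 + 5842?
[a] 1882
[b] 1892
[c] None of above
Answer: b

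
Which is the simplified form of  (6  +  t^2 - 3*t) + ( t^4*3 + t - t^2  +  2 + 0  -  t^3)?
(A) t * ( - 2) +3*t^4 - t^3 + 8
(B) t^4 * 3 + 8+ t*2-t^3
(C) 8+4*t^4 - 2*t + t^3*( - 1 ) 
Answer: A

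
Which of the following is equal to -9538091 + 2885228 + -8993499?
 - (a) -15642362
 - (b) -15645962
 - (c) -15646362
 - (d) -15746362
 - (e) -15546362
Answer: c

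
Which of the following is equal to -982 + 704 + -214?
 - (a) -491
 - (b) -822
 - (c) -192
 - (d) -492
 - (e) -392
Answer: d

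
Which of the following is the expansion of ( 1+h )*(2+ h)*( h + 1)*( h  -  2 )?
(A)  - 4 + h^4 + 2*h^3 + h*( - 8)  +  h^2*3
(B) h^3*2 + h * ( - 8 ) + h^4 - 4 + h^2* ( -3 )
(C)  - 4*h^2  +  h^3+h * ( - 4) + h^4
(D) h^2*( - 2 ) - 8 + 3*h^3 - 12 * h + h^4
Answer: B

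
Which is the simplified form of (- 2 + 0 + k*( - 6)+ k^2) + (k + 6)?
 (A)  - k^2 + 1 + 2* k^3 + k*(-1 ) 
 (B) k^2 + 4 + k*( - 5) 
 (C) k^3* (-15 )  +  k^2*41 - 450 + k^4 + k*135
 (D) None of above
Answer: B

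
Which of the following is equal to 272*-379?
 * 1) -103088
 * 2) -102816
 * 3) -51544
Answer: 1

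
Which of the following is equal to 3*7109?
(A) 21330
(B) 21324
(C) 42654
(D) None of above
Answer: D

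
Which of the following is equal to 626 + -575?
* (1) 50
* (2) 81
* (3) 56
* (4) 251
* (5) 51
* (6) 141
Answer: 5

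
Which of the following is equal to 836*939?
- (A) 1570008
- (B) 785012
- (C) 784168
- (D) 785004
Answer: D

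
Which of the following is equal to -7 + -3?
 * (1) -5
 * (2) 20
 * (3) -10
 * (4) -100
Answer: 3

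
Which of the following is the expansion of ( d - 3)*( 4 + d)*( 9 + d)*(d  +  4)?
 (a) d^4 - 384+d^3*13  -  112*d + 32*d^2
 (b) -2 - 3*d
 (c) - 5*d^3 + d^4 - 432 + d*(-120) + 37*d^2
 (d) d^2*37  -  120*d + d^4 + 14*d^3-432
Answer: d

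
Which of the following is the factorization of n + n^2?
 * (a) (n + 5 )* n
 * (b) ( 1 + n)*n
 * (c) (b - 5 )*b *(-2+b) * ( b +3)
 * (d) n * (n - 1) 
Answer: b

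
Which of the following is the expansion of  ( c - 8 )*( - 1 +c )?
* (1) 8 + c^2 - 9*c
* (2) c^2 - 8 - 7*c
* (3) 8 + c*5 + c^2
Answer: 1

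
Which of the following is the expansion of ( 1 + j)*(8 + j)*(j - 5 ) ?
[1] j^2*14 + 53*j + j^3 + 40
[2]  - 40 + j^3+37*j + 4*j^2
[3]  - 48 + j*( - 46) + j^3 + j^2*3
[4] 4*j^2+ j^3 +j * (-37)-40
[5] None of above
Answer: 4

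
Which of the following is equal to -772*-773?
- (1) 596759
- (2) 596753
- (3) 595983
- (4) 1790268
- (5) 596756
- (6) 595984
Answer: 5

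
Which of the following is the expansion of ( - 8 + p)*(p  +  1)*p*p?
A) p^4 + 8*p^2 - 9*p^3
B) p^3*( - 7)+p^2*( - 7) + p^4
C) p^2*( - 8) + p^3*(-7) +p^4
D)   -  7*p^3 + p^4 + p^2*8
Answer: C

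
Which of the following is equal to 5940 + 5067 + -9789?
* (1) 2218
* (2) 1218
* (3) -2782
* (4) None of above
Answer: 2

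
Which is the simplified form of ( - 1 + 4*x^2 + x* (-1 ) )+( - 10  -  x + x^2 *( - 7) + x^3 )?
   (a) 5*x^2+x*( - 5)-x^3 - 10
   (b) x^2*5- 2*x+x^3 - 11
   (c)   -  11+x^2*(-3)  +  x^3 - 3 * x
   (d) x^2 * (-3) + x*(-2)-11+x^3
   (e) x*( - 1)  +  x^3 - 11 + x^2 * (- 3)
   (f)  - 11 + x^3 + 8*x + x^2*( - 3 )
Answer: d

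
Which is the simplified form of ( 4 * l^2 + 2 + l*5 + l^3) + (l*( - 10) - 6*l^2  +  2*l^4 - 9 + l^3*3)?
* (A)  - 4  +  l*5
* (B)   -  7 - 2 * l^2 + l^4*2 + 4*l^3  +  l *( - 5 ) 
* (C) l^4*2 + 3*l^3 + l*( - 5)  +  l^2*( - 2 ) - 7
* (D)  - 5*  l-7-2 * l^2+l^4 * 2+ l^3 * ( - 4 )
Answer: B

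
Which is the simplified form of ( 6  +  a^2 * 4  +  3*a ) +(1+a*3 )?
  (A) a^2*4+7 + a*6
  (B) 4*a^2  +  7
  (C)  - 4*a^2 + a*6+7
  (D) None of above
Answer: A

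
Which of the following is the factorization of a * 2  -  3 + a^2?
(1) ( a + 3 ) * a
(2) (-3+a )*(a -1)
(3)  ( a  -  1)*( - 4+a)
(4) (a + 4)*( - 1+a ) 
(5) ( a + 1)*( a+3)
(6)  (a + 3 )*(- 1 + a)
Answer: 6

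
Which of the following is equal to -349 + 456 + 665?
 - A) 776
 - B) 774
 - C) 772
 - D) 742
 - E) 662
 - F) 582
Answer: C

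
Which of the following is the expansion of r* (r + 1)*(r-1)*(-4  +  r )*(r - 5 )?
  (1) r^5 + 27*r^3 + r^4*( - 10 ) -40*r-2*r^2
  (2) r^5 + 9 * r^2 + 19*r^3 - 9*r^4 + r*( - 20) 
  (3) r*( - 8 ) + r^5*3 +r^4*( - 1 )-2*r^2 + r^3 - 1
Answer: 2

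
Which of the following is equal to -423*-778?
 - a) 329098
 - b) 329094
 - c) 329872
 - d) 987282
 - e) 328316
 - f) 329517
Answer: b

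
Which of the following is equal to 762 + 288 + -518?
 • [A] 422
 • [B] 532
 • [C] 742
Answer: B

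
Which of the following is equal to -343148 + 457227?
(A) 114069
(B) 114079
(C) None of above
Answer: B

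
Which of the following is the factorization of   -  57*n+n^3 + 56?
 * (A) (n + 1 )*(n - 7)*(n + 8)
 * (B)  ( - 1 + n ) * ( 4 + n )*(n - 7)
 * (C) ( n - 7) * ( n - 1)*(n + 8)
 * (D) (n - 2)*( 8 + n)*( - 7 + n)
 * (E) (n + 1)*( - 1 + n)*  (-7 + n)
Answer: C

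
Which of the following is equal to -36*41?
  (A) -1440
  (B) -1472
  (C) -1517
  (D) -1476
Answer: D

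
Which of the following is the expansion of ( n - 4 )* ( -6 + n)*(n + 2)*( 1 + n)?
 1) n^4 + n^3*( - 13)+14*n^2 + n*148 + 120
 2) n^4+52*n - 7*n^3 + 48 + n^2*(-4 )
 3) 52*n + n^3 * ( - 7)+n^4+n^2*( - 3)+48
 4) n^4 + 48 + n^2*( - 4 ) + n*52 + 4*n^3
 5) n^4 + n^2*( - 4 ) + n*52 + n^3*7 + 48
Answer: 2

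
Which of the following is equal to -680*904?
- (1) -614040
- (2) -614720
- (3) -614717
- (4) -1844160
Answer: 2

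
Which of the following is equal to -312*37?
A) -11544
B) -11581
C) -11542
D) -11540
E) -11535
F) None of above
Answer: A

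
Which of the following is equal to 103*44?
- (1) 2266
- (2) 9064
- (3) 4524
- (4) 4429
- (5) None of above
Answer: 5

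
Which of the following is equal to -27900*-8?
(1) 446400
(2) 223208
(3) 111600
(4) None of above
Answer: 4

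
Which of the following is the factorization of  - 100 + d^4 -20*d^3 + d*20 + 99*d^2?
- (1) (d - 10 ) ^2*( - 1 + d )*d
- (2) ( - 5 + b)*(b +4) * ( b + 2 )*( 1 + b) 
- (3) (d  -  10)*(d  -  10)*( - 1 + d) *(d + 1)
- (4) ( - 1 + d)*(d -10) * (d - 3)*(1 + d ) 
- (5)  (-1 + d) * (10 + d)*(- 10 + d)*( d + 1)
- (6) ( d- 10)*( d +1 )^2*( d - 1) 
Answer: 3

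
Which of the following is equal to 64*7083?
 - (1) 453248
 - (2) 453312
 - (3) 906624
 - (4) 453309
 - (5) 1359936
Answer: 2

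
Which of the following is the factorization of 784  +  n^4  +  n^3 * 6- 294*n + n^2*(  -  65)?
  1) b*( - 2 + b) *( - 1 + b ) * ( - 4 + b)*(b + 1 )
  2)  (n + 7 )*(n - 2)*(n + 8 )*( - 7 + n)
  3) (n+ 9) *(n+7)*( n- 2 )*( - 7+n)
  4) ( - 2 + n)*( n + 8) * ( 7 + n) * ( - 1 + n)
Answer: 2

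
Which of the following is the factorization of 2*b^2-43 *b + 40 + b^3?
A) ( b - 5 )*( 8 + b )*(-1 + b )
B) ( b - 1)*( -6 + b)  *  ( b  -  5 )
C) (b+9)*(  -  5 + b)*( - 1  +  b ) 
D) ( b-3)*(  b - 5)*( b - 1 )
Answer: A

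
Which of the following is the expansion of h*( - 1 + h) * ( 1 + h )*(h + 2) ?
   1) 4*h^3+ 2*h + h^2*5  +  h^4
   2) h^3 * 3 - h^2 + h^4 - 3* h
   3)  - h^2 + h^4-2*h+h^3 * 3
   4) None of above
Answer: 4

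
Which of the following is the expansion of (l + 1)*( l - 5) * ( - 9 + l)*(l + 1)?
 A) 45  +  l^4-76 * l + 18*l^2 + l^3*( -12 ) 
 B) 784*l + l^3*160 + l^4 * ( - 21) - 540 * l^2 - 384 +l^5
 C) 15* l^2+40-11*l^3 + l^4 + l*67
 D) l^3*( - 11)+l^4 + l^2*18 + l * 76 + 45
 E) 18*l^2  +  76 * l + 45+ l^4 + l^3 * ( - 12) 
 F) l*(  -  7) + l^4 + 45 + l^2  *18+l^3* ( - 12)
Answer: E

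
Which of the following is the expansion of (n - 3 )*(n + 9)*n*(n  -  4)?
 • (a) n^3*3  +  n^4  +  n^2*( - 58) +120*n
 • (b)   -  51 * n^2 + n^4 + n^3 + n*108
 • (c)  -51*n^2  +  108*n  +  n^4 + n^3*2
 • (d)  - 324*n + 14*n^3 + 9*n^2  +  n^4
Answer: c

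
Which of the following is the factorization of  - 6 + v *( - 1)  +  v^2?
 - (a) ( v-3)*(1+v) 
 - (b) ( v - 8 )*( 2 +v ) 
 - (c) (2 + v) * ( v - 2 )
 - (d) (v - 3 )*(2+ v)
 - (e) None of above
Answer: d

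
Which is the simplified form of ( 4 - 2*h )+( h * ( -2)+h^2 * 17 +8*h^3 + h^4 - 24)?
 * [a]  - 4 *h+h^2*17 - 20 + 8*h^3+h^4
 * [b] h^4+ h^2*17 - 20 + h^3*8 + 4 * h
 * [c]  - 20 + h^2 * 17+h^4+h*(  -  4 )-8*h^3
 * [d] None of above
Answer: a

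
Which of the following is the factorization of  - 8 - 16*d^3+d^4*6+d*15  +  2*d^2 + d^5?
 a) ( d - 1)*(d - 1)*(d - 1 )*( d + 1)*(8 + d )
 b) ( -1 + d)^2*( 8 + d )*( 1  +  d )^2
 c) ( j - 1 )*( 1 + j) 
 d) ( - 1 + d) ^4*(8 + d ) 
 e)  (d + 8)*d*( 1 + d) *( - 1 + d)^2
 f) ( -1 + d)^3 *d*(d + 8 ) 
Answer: a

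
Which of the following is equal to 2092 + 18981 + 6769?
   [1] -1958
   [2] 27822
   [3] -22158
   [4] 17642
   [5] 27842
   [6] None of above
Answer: 5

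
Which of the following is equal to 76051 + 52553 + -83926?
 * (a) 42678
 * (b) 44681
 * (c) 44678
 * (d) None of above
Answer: c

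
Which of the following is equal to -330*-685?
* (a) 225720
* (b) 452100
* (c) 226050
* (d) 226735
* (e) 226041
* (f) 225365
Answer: c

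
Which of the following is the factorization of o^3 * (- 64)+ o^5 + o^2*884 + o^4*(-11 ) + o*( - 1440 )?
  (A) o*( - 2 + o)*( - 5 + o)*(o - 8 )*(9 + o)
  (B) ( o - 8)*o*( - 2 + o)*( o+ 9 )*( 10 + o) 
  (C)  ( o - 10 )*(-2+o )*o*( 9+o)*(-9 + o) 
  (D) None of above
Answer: D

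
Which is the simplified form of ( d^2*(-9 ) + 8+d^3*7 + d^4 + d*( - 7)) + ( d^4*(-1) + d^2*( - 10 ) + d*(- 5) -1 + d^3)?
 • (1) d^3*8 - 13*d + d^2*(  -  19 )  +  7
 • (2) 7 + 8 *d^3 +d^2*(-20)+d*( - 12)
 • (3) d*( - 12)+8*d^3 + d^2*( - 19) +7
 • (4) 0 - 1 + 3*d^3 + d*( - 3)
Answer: 3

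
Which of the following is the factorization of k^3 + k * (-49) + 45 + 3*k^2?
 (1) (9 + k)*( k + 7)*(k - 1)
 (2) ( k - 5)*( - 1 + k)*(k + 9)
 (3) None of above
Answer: 2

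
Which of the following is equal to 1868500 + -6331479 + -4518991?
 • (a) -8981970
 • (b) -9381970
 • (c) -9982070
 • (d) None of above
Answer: a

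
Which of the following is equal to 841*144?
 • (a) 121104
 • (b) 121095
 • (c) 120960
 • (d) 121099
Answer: a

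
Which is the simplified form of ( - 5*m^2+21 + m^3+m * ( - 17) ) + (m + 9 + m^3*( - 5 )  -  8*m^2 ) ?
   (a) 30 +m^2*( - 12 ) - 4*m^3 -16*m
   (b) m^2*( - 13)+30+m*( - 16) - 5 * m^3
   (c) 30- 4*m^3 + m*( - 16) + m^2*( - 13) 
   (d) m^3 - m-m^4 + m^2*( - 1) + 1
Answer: c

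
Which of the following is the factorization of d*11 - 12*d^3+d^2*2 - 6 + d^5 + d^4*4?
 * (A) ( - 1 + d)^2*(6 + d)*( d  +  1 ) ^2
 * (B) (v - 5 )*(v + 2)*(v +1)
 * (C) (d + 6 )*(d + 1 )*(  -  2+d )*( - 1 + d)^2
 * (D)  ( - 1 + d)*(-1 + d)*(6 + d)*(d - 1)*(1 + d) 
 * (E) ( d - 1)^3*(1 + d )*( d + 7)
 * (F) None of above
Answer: D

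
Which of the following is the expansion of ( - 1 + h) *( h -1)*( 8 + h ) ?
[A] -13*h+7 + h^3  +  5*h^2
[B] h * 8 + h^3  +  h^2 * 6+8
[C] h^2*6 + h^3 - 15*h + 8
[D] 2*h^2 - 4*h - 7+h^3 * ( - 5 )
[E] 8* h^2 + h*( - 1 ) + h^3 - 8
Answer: C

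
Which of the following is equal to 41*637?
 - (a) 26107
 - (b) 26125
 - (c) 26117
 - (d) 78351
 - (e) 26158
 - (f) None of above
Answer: c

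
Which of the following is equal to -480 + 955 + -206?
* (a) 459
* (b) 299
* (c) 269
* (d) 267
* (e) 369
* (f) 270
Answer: c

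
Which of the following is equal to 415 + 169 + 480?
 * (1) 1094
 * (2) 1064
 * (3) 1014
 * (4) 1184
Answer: 2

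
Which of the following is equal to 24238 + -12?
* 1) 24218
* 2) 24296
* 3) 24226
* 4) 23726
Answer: 3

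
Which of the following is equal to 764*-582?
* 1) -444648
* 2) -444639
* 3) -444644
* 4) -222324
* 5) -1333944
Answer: 1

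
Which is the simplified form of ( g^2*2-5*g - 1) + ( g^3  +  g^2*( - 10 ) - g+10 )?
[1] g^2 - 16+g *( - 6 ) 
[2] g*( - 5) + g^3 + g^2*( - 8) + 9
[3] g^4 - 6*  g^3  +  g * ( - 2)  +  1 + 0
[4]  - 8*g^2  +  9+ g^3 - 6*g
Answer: 4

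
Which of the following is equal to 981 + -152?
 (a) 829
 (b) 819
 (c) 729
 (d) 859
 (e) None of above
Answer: a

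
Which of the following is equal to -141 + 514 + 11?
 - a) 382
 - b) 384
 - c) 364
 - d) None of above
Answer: b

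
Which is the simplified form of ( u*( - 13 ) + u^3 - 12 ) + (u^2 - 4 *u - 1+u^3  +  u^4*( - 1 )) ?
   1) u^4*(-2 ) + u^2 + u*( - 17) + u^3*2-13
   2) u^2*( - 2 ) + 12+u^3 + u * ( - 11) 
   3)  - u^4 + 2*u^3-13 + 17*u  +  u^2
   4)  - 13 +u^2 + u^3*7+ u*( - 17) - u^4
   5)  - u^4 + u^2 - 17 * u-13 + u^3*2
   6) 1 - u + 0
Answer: 5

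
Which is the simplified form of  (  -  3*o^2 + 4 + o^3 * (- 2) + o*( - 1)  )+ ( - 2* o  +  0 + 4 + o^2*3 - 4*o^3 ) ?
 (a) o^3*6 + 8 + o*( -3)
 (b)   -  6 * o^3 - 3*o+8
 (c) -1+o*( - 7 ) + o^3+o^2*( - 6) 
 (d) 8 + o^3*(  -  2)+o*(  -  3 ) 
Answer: b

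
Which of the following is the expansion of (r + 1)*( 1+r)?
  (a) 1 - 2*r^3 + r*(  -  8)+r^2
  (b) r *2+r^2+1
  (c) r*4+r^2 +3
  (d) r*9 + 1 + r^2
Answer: b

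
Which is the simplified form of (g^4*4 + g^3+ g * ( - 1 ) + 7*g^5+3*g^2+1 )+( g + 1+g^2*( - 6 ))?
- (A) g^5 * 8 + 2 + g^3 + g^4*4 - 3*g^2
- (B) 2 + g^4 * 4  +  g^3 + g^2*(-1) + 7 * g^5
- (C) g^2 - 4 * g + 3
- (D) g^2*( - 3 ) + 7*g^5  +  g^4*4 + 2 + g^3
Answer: D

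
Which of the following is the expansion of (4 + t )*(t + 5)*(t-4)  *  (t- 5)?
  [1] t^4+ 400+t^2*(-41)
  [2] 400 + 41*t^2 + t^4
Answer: 1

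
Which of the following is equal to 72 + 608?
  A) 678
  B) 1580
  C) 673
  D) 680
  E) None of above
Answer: D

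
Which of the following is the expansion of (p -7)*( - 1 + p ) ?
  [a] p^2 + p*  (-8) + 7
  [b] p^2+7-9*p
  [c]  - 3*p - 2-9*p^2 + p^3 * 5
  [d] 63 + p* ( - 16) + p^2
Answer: a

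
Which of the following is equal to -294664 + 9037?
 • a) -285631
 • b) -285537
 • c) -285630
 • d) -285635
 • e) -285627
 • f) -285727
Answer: e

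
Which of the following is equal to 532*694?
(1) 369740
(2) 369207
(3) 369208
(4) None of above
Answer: 3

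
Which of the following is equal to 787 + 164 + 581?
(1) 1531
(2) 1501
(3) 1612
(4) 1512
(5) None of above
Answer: 5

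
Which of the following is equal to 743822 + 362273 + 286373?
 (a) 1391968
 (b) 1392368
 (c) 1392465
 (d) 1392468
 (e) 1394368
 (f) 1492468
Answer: d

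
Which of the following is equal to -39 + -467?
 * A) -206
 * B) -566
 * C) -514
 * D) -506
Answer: D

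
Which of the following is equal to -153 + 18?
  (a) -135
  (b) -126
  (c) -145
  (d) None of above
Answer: a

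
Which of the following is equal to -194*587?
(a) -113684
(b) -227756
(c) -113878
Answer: c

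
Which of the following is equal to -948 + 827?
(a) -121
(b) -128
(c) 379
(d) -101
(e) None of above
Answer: a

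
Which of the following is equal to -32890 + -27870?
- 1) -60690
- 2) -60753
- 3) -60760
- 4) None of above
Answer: 3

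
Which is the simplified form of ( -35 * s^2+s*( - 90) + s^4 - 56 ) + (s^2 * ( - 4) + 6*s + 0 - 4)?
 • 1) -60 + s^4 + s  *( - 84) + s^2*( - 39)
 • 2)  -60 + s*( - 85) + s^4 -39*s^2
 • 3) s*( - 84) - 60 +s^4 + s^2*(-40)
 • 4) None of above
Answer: 1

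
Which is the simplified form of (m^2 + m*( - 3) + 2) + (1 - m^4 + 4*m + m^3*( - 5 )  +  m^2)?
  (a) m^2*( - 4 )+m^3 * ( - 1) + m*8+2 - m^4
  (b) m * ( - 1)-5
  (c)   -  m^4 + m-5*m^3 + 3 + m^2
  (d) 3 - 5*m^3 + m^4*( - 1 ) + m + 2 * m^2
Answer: d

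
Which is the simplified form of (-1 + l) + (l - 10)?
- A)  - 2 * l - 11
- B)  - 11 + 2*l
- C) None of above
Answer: B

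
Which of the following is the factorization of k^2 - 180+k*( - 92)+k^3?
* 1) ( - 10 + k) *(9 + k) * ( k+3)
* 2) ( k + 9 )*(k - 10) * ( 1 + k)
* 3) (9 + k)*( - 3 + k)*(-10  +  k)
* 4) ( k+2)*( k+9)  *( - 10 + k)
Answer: 4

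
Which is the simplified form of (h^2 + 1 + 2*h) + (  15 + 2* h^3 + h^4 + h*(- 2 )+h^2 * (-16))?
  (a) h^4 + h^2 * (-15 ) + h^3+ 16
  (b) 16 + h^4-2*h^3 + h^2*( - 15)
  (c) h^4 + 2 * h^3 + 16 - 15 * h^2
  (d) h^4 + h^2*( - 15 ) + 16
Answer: c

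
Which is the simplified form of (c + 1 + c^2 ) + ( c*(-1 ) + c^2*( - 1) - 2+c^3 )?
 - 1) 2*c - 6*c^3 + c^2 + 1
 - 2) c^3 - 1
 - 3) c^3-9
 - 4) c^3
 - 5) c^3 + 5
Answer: 2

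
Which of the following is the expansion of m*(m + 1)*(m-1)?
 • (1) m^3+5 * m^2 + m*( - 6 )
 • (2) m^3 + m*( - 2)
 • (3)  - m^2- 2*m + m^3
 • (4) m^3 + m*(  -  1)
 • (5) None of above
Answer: 4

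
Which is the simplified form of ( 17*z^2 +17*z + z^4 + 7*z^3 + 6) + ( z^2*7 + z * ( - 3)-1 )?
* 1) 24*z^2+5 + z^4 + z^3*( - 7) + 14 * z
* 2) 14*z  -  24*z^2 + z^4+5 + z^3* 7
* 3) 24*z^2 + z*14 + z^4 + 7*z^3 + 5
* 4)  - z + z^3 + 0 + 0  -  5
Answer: 3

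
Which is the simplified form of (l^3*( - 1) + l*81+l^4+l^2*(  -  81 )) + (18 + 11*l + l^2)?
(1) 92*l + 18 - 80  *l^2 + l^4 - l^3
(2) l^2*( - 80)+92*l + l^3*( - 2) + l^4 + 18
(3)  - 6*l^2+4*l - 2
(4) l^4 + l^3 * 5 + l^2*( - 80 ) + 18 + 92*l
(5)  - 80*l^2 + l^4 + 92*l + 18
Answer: 1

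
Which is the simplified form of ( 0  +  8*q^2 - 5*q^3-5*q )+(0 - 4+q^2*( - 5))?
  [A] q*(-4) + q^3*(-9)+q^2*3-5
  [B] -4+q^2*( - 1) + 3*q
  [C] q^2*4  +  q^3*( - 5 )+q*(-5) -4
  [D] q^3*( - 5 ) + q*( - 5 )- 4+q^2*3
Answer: D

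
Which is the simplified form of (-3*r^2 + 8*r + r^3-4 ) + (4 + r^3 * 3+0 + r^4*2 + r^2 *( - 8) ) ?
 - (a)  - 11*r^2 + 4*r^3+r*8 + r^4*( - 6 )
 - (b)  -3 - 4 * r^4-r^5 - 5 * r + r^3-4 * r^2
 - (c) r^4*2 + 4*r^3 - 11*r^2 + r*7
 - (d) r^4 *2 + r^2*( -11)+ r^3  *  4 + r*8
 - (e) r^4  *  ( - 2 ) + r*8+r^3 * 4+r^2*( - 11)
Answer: d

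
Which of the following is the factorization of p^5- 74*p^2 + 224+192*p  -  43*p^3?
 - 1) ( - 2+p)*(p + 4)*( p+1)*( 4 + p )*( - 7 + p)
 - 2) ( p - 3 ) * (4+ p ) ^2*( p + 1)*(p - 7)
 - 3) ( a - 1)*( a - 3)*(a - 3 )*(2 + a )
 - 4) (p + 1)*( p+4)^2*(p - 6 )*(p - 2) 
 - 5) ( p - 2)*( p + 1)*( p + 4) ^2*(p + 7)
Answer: 1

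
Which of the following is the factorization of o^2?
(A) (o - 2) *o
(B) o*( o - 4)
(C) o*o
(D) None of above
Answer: C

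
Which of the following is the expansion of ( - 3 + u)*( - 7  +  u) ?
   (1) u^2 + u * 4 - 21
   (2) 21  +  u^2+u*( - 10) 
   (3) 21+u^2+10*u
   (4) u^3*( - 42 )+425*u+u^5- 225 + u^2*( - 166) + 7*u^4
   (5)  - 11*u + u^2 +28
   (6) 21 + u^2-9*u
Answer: 2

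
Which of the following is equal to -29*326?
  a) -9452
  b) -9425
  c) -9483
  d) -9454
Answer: d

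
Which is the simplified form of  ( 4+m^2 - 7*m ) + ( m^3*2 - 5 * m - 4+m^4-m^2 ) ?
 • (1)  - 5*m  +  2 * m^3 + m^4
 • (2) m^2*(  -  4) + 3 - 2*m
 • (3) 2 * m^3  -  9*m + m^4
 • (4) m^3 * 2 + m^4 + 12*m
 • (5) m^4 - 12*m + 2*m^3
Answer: 5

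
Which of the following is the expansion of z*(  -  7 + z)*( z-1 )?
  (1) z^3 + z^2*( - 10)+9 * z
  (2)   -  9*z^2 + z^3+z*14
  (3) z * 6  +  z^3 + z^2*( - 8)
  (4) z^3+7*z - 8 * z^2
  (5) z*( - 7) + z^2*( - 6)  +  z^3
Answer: 4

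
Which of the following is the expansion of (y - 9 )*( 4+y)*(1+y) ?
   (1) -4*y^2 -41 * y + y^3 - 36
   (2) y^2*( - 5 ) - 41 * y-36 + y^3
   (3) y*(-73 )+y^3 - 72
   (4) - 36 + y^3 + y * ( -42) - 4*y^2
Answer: 1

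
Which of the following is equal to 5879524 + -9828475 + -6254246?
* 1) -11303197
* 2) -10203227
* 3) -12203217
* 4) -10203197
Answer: 4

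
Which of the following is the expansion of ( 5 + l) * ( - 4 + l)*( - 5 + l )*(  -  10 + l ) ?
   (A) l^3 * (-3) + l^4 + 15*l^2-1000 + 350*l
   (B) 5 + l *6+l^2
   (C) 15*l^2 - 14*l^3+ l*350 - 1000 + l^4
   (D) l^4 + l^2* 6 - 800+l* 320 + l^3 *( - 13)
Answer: C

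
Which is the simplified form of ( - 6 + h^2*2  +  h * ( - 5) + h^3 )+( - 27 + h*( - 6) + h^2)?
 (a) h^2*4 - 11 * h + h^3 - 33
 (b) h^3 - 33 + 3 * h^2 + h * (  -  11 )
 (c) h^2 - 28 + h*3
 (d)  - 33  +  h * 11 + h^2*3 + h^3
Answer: b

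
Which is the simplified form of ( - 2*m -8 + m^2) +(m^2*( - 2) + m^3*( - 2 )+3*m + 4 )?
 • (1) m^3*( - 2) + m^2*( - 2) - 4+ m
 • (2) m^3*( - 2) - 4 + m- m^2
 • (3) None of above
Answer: 2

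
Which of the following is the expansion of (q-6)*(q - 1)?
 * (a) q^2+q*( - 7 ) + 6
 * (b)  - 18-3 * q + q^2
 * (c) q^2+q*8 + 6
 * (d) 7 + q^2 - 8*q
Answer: a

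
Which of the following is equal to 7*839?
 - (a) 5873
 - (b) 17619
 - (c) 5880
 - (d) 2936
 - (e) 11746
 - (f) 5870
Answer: a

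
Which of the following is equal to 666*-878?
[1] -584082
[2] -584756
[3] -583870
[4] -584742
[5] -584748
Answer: 5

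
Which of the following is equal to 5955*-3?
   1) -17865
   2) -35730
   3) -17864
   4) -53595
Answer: 1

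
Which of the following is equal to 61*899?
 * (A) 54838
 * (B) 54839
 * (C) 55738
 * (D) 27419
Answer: B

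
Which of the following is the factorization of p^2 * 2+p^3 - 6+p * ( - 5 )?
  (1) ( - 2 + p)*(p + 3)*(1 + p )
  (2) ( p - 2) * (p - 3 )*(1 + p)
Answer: 1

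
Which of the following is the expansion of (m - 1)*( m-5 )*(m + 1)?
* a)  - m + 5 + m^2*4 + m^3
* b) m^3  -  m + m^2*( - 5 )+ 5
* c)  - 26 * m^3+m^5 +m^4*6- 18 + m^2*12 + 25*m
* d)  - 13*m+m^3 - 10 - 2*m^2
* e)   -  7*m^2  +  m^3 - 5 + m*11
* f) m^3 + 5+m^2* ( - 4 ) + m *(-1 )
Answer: b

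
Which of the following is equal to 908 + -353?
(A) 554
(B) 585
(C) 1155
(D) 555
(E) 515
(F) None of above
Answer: D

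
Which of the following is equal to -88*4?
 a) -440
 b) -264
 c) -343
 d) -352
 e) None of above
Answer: d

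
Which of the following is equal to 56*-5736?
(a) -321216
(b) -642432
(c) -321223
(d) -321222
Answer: a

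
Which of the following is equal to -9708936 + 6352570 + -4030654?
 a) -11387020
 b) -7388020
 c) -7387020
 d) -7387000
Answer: c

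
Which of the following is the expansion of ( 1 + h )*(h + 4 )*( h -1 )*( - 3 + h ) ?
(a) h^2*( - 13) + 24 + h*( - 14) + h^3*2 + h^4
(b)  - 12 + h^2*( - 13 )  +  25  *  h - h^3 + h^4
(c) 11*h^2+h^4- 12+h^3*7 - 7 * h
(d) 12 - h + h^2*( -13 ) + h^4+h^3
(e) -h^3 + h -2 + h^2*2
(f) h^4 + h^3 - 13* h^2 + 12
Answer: d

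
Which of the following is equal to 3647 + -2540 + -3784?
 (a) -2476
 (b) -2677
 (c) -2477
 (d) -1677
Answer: b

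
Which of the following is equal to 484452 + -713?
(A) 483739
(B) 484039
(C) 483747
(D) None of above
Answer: A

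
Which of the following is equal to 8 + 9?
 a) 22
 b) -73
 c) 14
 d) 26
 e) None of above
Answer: e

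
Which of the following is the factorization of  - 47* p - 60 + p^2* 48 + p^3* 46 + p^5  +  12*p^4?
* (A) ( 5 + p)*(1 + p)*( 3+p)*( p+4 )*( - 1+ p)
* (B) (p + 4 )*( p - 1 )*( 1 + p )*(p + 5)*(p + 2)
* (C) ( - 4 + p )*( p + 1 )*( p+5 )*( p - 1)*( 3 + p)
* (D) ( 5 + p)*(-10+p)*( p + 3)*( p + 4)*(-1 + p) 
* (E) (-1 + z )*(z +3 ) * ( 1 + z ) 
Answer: A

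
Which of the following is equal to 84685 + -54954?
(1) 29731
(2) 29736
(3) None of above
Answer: 1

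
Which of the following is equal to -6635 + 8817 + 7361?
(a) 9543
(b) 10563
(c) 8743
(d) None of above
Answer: a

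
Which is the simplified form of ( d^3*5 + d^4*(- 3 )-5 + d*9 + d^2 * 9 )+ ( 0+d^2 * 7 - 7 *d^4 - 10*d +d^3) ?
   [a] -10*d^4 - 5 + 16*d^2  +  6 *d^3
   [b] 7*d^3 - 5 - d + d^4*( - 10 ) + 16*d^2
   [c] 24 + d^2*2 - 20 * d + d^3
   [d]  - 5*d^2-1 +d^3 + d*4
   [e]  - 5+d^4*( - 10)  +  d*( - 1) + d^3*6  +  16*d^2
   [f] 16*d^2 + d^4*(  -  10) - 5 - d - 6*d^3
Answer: e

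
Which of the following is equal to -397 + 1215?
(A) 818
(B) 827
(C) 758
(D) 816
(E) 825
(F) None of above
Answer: A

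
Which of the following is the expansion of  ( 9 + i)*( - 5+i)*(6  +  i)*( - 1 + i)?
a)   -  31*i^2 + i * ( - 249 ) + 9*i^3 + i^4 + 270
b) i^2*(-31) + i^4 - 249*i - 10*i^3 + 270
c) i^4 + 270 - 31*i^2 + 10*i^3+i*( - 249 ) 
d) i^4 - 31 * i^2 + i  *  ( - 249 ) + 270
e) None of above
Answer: a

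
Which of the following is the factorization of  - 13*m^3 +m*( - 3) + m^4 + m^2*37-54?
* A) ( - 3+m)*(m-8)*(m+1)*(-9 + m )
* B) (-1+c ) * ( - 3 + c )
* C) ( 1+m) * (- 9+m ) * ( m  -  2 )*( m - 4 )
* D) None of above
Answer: D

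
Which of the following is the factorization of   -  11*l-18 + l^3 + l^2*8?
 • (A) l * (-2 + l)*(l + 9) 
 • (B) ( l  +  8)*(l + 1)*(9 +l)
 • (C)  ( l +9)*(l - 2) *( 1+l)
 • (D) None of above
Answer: C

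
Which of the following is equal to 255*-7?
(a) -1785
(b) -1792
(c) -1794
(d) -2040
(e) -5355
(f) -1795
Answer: a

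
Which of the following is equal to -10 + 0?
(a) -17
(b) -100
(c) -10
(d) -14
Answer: c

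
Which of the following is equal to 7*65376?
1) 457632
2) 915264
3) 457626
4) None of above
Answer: 1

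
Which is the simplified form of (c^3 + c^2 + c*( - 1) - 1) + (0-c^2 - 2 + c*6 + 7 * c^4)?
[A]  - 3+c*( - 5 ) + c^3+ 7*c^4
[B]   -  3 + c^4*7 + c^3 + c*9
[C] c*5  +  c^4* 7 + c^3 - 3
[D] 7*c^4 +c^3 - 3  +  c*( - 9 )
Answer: C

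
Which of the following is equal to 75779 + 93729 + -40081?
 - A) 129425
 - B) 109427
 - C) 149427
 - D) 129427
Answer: D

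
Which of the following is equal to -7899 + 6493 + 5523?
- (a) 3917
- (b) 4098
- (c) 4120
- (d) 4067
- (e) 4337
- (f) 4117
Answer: f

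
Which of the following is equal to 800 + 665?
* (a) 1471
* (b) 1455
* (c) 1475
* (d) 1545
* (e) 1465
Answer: e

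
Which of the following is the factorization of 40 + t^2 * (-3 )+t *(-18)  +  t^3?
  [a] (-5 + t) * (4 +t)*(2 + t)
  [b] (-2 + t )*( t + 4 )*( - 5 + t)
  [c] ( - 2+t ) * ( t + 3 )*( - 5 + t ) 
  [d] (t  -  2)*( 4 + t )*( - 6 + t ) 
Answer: b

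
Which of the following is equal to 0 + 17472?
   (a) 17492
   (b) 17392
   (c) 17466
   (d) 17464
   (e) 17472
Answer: e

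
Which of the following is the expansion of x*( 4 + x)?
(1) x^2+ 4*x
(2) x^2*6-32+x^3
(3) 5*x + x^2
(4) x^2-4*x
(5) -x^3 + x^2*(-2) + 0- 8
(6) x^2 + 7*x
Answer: 1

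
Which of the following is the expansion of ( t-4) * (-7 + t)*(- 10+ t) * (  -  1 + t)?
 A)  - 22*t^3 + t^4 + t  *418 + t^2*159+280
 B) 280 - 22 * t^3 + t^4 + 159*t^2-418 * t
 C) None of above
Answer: B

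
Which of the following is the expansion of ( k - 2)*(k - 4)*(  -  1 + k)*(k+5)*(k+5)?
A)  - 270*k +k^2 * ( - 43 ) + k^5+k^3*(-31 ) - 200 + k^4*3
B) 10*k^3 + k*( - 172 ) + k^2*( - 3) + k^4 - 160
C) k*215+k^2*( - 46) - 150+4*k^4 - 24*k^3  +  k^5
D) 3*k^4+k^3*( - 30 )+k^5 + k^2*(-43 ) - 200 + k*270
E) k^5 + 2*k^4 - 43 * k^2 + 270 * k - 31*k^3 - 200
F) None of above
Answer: F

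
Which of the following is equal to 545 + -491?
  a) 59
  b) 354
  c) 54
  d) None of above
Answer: c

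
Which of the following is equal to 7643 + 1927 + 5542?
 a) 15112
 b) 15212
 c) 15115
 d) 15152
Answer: a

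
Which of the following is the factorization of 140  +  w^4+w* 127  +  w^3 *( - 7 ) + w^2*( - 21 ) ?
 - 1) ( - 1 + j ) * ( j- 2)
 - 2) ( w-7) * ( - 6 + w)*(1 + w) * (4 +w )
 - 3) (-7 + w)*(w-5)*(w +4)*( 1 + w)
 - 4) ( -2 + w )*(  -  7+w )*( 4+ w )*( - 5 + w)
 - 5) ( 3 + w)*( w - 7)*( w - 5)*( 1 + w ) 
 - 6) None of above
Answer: 3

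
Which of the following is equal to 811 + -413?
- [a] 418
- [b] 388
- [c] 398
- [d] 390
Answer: c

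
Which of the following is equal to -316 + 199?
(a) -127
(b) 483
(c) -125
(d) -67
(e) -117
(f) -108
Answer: e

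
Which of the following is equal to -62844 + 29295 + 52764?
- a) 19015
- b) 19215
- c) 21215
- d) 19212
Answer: b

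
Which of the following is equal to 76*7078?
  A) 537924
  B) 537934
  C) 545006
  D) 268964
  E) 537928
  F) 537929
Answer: E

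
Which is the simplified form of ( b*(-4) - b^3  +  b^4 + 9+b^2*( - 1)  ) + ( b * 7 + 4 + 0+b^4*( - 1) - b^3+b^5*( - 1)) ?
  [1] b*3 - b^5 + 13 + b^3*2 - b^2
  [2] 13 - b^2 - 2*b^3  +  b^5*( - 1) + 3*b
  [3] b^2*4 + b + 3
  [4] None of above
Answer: 2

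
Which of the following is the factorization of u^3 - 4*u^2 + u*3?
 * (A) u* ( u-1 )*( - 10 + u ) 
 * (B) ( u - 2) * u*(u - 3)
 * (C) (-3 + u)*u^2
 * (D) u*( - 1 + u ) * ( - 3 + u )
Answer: D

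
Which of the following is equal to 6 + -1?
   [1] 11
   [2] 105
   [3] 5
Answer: 3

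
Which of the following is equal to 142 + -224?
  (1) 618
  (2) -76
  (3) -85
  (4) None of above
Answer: 4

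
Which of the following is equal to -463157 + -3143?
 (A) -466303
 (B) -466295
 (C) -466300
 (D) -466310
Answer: C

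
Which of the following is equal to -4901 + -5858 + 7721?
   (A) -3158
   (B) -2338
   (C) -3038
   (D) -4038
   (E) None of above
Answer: C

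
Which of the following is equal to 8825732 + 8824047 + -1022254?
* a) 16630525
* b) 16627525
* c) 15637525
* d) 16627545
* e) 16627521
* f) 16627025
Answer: b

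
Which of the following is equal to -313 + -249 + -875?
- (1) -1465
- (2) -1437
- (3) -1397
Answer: 2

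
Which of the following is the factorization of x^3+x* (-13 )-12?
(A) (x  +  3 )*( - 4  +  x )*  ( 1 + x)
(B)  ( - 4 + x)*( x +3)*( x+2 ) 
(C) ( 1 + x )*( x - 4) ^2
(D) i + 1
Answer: A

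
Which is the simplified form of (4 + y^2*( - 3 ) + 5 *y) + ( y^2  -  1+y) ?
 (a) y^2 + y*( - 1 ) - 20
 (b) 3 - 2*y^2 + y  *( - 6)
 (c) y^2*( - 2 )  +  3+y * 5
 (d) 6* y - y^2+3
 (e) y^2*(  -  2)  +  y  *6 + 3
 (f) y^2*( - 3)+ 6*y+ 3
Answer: e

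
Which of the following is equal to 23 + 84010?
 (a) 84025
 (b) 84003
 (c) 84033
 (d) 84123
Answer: c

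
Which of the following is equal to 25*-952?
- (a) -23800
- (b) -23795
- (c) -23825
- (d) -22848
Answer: a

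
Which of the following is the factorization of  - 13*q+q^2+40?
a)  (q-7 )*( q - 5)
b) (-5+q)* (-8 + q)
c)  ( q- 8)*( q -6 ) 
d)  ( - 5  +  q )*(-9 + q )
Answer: b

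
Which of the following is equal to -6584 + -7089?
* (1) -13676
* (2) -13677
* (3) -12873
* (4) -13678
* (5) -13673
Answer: 5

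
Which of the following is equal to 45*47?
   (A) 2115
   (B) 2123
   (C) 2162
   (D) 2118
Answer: A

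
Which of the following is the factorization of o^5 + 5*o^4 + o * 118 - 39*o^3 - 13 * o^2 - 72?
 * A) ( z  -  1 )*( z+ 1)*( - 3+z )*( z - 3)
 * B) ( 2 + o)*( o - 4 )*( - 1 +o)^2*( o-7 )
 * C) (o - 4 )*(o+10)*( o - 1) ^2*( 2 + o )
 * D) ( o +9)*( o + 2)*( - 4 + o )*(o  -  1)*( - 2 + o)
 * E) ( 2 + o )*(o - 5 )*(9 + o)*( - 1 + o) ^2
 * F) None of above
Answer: F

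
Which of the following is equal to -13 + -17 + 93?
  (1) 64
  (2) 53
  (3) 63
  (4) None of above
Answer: 3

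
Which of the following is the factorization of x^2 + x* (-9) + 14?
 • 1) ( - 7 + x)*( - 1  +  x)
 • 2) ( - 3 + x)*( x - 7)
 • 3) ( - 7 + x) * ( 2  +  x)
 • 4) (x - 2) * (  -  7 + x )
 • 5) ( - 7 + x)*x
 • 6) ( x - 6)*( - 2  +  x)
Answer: 4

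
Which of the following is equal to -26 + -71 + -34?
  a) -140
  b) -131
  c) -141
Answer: b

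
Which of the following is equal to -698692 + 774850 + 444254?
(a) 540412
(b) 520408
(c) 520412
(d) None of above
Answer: c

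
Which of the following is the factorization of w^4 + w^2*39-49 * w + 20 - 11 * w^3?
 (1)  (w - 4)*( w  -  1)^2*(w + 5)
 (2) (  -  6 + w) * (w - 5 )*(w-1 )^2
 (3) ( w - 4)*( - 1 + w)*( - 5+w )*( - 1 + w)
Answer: 3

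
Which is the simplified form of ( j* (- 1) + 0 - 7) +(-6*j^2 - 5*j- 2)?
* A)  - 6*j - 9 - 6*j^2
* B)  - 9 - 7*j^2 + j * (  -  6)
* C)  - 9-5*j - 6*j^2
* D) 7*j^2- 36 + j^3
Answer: A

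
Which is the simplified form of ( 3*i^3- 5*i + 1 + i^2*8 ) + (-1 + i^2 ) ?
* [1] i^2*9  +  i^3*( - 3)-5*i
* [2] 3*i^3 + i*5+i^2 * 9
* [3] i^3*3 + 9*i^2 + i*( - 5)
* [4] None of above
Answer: 3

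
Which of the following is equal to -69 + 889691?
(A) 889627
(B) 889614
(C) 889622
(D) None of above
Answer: C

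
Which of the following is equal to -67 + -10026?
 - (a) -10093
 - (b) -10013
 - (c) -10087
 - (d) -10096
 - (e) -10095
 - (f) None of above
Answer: a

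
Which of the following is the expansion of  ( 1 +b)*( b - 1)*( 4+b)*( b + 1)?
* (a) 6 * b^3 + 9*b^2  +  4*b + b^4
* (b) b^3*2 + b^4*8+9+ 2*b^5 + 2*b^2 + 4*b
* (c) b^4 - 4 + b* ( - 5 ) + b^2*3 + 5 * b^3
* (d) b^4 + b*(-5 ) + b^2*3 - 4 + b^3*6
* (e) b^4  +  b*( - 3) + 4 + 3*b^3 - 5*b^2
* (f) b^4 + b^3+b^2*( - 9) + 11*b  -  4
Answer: c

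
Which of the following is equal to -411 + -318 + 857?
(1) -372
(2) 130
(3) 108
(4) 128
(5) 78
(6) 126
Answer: 4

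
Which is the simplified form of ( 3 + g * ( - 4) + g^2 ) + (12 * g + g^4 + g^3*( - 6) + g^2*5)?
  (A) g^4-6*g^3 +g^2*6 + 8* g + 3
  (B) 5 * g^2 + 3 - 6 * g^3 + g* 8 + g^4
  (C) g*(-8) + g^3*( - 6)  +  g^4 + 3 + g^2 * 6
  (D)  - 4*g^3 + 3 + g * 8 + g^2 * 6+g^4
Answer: A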